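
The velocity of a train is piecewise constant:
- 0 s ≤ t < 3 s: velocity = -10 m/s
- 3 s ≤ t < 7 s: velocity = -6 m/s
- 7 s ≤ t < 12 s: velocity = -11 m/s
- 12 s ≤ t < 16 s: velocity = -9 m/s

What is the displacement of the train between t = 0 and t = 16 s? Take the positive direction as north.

Displacement is the signed area under the v-t curve.
0–3 s: -10 × 3 = -30 m
3–7 s: -6 × 4 = -24 m
7–12 s: -11 × 5 = -55 m
12–16 s: -9 × 4 = -36 m
Net displacement = -145 m

-145 m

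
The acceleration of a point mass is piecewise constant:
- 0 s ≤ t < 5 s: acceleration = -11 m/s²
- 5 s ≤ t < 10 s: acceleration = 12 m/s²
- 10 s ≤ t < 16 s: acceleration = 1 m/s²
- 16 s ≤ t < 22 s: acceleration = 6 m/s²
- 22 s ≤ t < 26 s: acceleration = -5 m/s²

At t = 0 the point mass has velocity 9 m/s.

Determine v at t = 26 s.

Δv equals the area under the a-t graph; then v = v₀ + Δv.
0–5 s: -11 × 5 = -55 m/s
5–10 s: 12 × 5 = 60 m/s
10–16 s: 1 × 6 = 6 m/s
16–22 s: 6 × 6 = 36 m/s
22–26 s: -5 × 4 = -20 m/s
Δv = 27 m/s, so v(26) = 9 + (27) = 36 m/s.

36 m/s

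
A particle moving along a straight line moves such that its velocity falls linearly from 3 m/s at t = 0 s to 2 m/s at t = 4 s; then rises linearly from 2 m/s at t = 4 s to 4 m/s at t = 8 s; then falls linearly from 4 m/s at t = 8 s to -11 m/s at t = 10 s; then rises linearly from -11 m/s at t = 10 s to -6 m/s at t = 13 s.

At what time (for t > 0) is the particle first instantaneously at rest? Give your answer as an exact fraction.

t = 128/15 s

v changes sign on 8–10 s (from 4 to -11); the graph is linear there, so v = 0 at t = 8 + (-4)·(10 − 8)/(-11 − 4) = 128/15 s.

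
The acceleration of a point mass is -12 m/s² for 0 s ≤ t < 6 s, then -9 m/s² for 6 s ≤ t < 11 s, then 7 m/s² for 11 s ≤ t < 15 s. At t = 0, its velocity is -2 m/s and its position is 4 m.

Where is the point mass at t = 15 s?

On each constant-a segment, Δv = aΔt and Δx = v₀Δt + ½aΔt²; chain segment to segment.
0–6 s: v starts -2 m/s; Δx = -2·6 + ½·-12·6² = -228 m; v ends -74 m/s.
6–11 s: v starts -74 m/s; Δx = -74·5 + ½·-9·5² = -482.5 m; v ends -119 m/s.
11–15 s: v starts -119 m/s; Δx = -119·4 + ½·7·4² = -420 m; v ends -91 m/s.
x(15) = 4 + Σ Δx = -1126.5 m.

-1126.5 m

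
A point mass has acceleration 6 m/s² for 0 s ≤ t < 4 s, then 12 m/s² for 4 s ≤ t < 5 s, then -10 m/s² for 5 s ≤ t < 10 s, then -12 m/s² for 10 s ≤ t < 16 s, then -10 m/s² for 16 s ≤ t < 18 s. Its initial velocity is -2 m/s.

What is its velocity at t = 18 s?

-108 m/s

Δv equals the area under the a-t graph; then v = v₀ + Δv.
0–4 s: 6 × 4 = 24 m/s
4–5 s: 12 × 1 = 12 m/s
5–10 s: -10 × 5 = -50 m/s
10–16 s: -12 × 6 = -72 m/s
16–18 s: -10 × 2 = -20 m/s
Δv = -106 m/s, so v(18) = -2 + (-106) = -108 m/s.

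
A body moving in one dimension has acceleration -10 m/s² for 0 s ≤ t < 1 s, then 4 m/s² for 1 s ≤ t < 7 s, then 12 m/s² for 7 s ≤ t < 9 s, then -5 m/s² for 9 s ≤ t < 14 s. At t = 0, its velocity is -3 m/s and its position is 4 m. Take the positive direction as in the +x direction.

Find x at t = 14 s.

On each constant-a segment, Δv = aΔt and Δx = v₀Δt + ½aΔt²; chain segment to segment.
0–1 s: v starts -3 m/s; Δx = -3·1 + ½·-10·1² = -8 m; v ends -13 m/s.
1–7 s: v starts -13 m/s; Δx = -13·6 + ½·4·6² = -6 m; v ends 11 m/s.
7–9 s: v starts 11 m/s; Δx = 11·2 + ½·12·2² = 46 m; v ends 35 m/s.
9–14 s: v starts 35 m/s; Δx = 35·5 + ½·-5·5² = 112.5 m; v ends 10 m/s.
x(14) = 4 + Σ Δx = 148.5 m.

148.5 m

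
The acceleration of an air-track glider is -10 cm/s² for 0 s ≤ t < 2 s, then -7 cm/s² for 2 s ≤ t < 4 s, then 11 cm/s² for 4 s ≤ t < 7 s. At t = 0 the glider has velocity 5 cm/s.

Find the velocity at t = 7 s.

4 cm/s

Δv equals the area under the a-t graph; then v = v₀ + Δv.
0–2 s: -10 × 2 = -20 cm/s
2–4 s: -7 × 2 = -14 cm/s
4–7 s: 11 × 3 = 33 cm/s
Δv = -1 cm/s, so v(7) = 5 + (-1) = 4 cm/s.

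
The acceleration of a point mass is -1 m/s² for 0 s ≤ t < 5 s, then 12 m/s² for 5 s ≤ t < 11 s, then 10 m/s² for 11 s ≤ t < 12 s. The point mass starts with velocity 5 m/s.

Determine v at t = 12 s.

Δv equals the area under the a-t graph; then v = v₀ + Δv.
0–5 s: -1 × 5 = -5 m/s
5–11 s: 12 × 6 = 72 m/s
11–12 s: 10 × 1 = 10 m/s
Δv = 77 m/s, so v(12) = 5 + (77) = 82 m/s.

82 m/s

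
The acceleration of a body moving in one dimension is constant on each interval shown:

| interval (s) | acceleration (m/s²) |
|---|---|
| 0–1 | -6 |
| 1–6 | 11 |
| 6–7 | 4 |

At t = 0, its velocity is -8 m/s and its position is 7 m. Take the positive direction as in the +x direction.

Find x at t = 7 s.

On each constant-a segment, Δv = aΔt and Δx = v₀Δt + ½aΔt²; chain segment to segment.
0–1 s: v starts -8 m/s; Δx = -8·1 + ½·-6·1² = -11 m; v ends -14 m/s.
1–6 s: v starts -14 m/s; Δx = -14·5 + ½·11·5² = 67.5 m; v ends 41 m/s.
6–7 s: v starts 41 m/s; Δx = 41·1 + ½·4·1² = 43 m; v ends 45 m/s.
x(7) = 7 + Σ Δx = 106.5 m.

106.5 m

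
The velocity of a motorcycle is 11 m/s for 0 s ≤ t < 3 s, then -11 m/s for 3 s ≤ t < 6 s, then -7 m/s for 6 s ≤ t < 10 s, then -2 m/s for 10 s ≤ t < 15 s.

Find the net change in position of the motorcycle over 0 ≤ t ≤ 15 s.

Net displacement equals the area under the velocity-time graph (areas below the axis count negative).
0–3 s: 11 × 3 = 33 m
3–6 s: -11 × 3 = -33 m
6–10 s: -7 × 4 = -28 m
10–15 s: -2 × 5 = -10 m
Net displacement = -38 m

-38 m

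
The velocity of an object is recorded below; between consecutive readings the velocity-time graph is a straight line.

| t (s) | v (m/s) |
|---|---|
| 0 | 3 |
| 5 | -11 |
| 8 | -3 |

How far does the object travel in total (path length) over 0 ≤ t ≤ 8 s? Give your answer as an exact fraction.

Total distance travelled is ∫|v| dt — sum the magnitudes of each area piece.
0–5 s: v = 0 at t = 15/14 s; triangle areas 45/28 + 605/28 = 325/14 m
5–8 s: |½(-11 + -3)(3)| = 21 m
Total distance = 619/14 m

619/14 m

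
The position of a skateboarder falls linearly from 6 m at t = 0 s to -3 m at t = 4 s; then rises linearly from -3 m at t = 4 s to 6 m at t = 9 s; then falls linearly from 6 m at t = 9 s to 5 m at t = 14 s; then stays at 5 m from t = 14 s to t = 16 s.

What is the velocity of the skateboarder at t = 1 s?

Velocity is the slope of the x-t graph on 0–4 s: (-3 − 6)/(4 − 0) = -2.25 m/s.

-2.25 m/s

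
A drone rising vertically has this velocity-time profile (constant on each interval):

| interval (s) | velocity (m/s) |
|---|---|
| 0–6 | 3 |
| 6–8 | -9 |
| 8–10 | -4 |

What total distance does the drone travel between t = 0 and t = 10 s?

Total distance travelled is ∫|v| dt — sum the magnitudes of each area piece.
0–6 s: |3| × 6 = 18 m
6–8 s: |-9| × 2 = 18 m
8–10 s: |-4| × 2 = 8 m
Total distance = 44 m

44 m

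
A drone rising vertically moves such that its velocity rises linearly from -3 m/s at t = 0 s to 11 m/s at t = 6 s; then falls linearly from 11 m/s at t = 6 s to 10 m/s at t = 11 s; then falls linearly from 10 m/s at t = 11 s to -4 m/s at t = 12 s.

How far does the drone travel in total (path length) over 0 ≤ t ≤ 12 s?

Total distance travelled is ∫|v| dt — sum the magnitudes of each area piece.
0–6 s: v = 0 at t = 9/7 s; triangle areas 27/14 + 363/14 = 195/7 m
6–11 s: |½(11 + 10)(5)| = 52.5 m
11–12 s: v = 0 at t = 82/7 s; triangle areas 25/7 + 4/7 = 29/7 m
Total distance = 84.5 m

84.5 m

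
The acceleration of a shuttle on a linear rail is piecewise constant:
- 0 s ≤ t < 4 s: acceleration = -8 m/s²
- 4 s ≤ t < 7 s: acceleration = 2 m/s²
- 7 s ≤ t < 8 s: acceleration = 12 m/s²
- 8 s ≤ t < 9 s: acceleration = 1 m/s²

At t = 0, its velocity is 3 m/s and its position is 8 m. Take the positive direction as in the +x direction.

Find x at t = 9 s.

On each constant-a segment, Δv = aΔt and Δx = v₀Δt + ½aΔt²; chain segment to segment.
0–4 s: v starts 3 m/s; Δx = 3·4 + ½·-8·4² = -52 m; v ends -29 m/s.
4–7 s: v starts -29 m/s; Δx = -29·3 + ½·2·3² = -78 m; v ends -23 m/s.
7–8 s: v starts -23 m/s; Δx = -23·1 + ½·12·1² = -17 m; v ends -11 m/s.
8–9 s: v starts -11 m/s; Δx = -11·1 + ½·1·1² = -10.5 m; v ends -10 m/s.
x(9) = 8 + Σ Δx = -149.5 m.

-149.5 m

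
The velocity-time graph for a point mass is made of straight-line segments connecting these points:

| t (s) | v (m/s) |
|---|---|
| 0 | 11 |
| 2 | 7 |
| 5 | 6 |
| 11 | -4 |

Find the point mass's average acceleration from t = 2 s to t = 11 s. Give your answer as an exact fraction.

Average acceleration = Δv/Δt = (-4 − 7)/(11 − 2) = -11/9 m/s².

-11/9 m/s²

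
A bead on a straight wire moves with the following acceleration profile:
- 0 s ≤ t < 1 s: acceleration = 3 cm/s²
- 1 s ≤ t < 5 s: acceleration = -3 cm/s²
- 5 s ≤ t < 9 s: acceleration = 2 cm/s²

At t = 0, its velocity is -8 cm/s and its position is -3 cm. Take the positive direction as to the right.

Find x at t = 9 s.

-105.5 cm

On each constant-a segment, Δv = aΔt and Δx = v₀Δt + ½aΔt²; chain segment to segment.
0–1 s: v starts -8 cm/s; Δx = -8·1 + ½·3·1² = -6.5 cm; v ends -5 cm/s.
1–5 s: v starts -5 cm/s; Δx = -5·4 + ½·-3·4² = -44 cm; v ends -17 cm/s.
5–9 s: v starts -17 cm/s; Δx = -17·4 + ½·2·4² = -52 cm; v ends -9 cm/s.
x(9) = -3 + Σ Δx = -105.5 cm.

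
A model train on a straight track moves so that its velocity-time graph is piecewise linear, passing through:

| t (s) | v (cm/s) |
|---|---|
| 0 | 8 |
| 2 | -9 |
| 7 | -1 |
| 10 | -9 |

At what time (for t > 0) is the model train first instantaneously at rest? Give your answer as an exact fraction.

v changes sign on 0–2 s (from 8 to -9); the graph is linear there, so v = 0 at t = 0 + (-8)·(2 − 0)/(-9 − 8) = 16/17 s.

t = 16/17 s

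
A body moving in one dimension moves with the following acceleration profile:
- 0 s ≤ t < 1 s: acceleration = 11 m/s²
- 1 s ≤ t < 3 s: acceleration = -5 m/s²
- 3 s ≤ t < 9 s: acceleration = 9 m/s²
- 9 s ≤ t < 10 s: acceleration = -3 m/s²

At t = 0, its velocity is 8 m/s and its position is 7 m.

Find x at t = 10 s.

326 m

On each constant-a segment, Δv = aΔt and Δx = v₀Δt + ½aΔt²; chain segment to segment.
0–1 s: v starts 8 m/s; Δx = 8·1 + ½·11·1² = 13.5 m; v ends 19 m/s.
1–3 s: v starts 19 m/s; Δx = 19·2 + ½·-5·2² = 28 m; v ends 9 m/s.
3–9 s: v starts 9 m/s; Δx = 9·6 + ½·9·6² = 216 m; v ends 63 m/s.
9–10 s: v starts 63 m/s; Δx = 63·1 + ½·-3·1² = 61.5 m; v ends 60 m/s.
x(10) = 7 + Σ Δx = 326 m.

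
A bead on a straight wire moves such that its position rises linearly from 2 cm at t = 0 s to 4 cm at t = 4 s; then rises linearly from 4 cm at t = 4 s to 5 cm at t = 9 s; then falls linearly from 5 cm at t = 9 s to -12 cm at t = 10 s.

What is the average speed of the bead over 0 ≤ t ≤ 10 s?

2 cm/s

Average speed = (total path length)/(elapsed time); on a piecewise-linear x-t graph the path length is Σ|Δx|.
0–4 s: |Δx| = |4 − 2| = 2 cm
4–9 s: |Δx| = |5 − 4| = 1 cm
9–10 s: |Δx| = |-12 − 5| = 17 cm
Total path = 20 cm; average speed = 20/10 = 2 cm/s.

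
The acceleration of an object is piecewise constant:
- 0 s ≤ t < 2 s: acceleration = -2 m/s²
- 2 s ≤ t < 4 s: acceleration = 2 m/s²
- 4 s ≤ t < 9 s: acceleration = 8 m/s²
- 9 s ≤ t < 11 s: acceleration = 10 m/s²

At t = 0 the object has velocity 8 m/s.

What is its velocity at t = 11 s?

68 m/s

Δv equals the area under the a-t graph; then v = v₀ + Δv.
0–2 s: -2 × 2 = -4 m/s
2–4 s: 2 × 2 = 4 m/s
4–9 s: 8 × 5 = 40 m/s
9–11 s: 10 × 2 = 20 m/s
Δv = 60 m/s, so v(11) = 8 + (60) = 68 m/s.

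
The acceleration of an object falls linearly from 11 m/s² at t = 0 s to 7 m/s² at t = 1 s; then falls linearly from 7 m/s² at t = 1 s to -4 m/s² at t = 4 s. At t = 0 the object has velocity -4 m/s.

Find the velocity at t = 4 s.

9.5 m/s

Δv equals the area under the a-t graph; then v = v₀ + Δv.
0–1 s: ½(11 + 7)(1) = 9 m/s
1–4 s: ½(7 + -4)(3) = 4.5 m/s
Δv = 13.5 m/s, so v(4) = -4 + (13.5) = 9.5 m/s.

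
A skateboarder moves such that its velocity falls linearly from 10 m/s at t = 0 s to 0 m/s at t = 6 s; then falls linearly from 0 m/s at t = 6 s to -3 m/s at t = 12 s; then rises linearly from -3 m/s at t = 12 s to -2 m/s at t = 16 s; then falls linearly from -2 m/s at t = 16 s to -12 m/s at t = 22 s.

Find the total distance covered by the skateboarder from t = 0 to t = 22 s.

Total distance travelled is ∫|v| dt — sum the magnitudes of each area piece.
0–6 s: |½(10 + 0)(6)| = 30 m
6–12 s: |½(0 + -3)(6)| = 9 m
12–16 s: |½(-3 + -2)(4)| = 10 m
16–22 s: |½(-2 + -12)(6)| = 42 m
Total distance = 91 m

91 m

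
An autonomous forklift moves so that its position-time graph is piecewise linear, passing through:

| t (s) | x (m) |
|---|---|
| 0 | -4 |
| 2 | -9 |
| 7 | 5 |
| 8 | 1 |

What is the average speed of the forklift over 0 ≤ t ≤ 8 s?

Average speed = (total path length)/(elapsed time); on a piecewise-linear x-t graph the path length is Σ|Δx|.
0–2 s: |Δx| = |-9 − -4| = 5 m
2–7 s: |Δx| = |5 − -9| = 14 m
7–8 s: |Δx| = |1 − 5| = 4 m
Total path = 23 m; average speed = 23/8 = 2.875 m/s.

2.875 m/s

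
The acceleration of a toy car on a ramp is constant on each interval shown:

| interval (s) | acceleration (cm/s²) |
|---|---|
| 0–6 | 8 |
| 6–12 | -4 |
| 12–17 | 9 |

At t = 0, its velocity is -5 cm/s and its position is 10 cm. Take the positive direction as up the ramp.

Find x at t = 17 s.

517.5 cm

On each constant-a segment, Δv = aΔt and Δx = v₀Δt + ½aΔt²; chain segment to segment.
0–6 s: v starts -5 cm/s; Δx = -5·6 + ½·8·6² = 114 cm; v ends 43 cm/s.
6–12 s: v starts 43 cm/s; Δx = 43·6 + ½·-4·6² = 186 cm; v ends 19 cm/s.
12–17 s: v starts 19 cm/s; Δx = 19·5 + ½·9·5² = 207.5 cm; v ends 64 cm/s.
x(17) = 10 + Σ Δx = 517.5 cm.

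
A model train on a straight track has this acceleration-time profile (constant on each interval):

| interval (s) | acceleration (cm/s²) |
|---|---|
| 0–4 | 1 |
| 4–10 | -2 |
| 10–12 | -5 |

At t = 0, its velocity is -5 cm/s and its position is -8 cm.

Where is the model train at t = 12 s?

-98 cm

On each constant-a segment, Δv = aΔt and Δx = v₀Δt + ½aΔt²; chain segment to segment.
0–4 s: v starts -5 cm/s; Δx = -5·4 + ½·1·4² = -12 cm; v ends -1 cm/s.
4–10 s: v starts -1 cm/s; Δx = -1·6 + ½·-2·6² = -42 cm; v ends -13 cm/s.
10–12 s: v starts -13 cm/s; Δx = -13·2 + ½·-5·2² = -36 cm; v ends -23 cm/s.
x(12) = -8 + Σ Δx = -98 cm.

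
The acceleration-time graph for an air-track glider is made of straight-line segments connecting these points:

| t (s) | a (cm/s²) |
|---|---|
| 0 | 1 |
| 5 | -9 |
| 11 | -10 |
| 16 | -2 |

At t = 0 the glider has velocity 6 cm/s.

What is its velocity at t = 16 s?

Δv equals the area under the a-t graph; then v = v₀ + Δv.
0–5 s: ½(1 + -9)(5) = -20 cm/s
5–11 s: ½(-9 + -10)(6) = -57 cm/s
11–16 s: ½(-10 + -2)(5) = -30 cm/s
Δv = -107 cm/s, so v(16) = 6 + (-107) = -101 cm/s.

-101 cm/s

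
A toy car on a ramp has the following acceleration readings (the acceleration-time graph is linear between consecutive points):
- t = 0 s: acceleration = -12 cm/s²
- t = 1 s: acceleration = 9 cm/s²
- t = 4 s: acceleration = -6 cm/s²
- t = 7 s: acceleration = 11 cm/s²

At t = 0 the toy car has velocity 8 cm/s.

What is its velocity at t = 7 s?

Δv equals the area under the a-t graph; then v = v₀ + Δv.
0–1 s: ½(-12 + 9)(1) = -1.5 cm/s
1–4 s: ½(9 + -6)(3) = 4.5 cm/s
4–7 s: ½(-6 + 11)(3) = 7.5 cm/s
Δv = 10.5 cm/s, so v(7) = 8 + (10.5) = 18.5 cm/s.

18.5 cm/s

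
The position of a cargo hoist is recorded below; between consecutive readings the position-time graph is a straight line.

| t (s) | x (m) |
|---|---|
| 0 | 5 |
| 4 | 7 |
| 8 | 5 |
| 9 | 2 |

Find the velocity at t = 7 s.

Velocity is the slope of the x-t graph on 4–8 s: (5 − 7)/(8 − 4) = -0.5 m/s.

-0.5 m/s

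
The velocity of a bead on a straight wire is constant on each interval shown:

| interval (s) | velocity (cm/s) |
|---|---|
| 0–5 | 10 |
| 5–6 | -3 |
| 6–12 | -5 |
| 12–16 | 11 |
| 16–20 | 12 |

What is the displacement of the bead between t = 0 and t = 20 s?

109 cm

Net displacement equals the area under the velocity-time graph (areas below the axis count negative).
0–5 s: 10 × 5 = 50 cm
5–6 s: -3 × 1 = -3 cm
6–12 s: -5 × 6 = -30 cm
12–16 s: 11 × 4 = 44 cm
16–20 s: 12 × 4 = 48 cm
Net displacement = 109 cm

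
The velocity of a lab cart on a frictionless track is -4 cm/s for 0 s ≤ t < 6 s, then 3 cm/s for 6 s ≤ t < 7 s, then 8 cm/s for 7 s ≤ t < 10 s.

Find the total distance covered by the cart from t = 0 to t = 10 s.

51 cm

Distance (not displacement) is the total path length: add the absolute areas under v-t.
0–6 s: |-4| × 6 = 24 cm
6–7 s: |3| × 1 = 3 cm
7–10 s: |8| × 3 = 24 cm
Total distance = 51 cm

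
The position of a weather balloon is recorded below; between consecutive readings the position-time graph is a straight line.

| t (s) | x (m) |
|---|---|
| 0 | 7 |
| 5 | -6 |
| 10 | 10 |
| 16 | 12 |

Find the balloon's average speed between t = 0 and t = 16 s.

1.9375 m/s

Average speed = (total path length)/(elapsed time); on a piecewise-linear x-t graph the path length is Σ|Δx|.
0–5 s: |Δx| = |-6 − 7| = 13 m
5–10 s: |Δx| = |10 − -6| = 16 m
10–16 s: |Δx| = |12 − 10| = 2 m
Total path = 31 m; average speed = 31/16 = 1.9375 m/s.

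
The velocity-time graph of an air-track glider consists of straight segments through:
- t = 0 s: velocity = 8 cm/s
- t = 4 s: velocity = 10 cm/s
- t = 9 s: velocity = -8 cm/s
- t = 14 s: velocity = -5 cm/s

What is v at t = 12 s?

-6.2 cm/s

On 9–14 s the graph is linear from -8 to -5 cm/s: v(12) = -8 + (-5 − -8)·(12 − 9)/(14 − 9) = -6.2 cm/s.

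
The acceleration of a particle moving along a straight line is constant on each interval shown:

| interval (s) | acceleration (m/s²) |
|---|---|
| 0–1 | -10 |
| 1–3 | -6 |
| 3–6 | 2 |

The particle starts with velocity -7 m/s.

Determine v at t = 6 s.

-23 m/s

Δv equals the area under the a-t graph; then v = v₀ + Δv.
0–1 s: -10 × 1 = -10 m/s
1–3 s: -6 × 2 = -12 m/s
3–6 s: 2 × 3 = 6 m/s
Δv = -16 m/s, so v(6) = -7 + (-16) = -23 m/s.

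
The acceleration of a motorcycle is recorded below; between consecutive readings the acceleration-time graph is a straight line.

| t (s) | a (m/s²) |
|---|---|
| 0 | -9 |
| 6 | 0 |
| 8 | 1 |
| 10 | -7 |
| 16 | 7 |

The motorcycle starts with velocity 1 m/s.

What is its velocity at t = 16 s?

-31 m/s

Δv equals the area under the a-t graph; then v = v₀ + Δv.
0–6 s: ½(-9 + 0)(6) = -27 m/s
6–8 s: ½(0 + 1)(2) = 1 m/s
8–10 s: ½(1 + -7)(2) = -6 m/s
10–16 s: ½(-7 + 7)(6) = 0 m/s
Δv = -32 m/s, so v(16) = 1 + (-32) = -31 m/s.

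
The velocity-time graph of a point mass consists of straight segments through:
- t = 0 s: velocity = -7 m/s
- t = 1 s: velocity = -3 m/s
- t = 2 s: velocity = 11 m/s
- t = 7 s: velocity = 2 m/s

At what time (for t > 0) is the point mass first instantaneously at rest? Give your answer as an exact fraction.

t = 17/14 s

v changes sign on 1–2 s (from -3 to 11); the graph is linear there, so v = 0 at t = 1 + (3)·(2 − 1)/(11 − -3) = 17/14 s.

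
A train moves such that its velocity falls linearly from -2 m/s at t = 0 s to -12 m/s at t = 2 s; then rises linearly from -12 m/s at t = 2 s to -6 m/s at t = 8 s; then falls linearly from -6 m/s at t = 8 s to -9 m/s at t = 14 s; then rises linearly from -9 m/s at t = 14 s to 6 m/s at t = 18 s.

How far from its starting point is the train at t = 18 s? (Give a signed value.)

-119 m

Displacement is the signed area under the v-t curve.
0–2 s: ½(-2 + -12)(2) = -14 m
2–8 s: ½(-12 + -6)(6) = -54 m
8–14 s: ½(-6 + -9)(6) = -45 m
14–18 s: ½(-9 + 6)(4) = -6 m
Net displacement = -119 m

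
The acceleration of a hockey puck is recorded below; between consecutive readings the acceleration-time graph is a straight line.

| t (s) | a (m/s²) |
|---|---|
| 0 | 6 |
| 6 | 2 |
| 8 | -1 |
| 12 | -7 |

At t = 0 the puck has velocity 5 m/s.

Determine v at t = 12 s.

Δv equals the area under the a-t graph; then v = v₀ + Δv.
0–6 s: ½(6 + 2)(6) = 24 m/s
6–8 s: ½(2 + -1)(2) = 1 m/s
8–12 s: ½(-1 + -7)(4) = -16 m/s
Δv = 9 m/s, so v(12) = 5 + (9) = 14 m/s.

14 m/s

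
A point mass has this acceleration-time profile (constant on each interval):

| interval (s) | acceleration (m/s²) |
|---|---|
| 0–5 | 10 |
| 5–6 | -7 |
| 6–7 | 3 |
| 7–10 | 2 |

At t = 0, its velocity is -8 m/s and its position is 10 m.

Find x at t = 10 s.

293 m

On each constant-a segment, Δv = aΔt and Δx = v₀Δt + ½aΔt²; chain segment to segment.
0–5 s: v starts -8 m/s; Δx = -8·5 + ½·10·5² = 85 m; v ends 42 m/s.
5–6 s: v starts 42 m/s; Δx = 42·1 + ½·-7·1² = 38.5 m; v ends 35 m/s.
6–7 s: v starts 35 m/s; Δx = 35·1 + ½·3·1² = 36.5 m; v ends 38 m/s.
7–10 s: v starts 38 m/s; Δx = 38·3 + ½·2·3² = 123 m; v ends 44 m/s.
x(10) = 10 + Σ Δx = 293 m.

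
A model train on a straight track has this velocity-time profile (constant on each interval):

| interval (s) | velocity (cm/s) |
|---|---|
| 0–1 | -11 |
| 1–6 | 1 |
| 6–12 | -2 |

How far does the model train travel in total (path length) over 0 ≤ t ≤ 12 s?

28 cm

Total distance travelled is ∫|v| dt — sum the magnitudes of each area piece.
0–1 s: |-11| × 1 = 11 cm
1–6 s: |1| × 5 = 5 cm
6–12 s: |-2| × 6 = 12 cm
Total distance = 28 cm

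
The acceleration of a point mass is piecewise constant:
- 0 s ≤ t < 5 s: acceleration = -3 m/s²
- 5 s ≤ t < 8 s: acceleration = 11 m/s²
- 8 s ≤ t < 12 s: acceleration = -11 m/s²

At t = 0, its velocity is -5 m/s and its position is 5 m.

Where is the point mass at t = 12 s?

-104 m

On each constant-a segment, Δv = aΔt and Δx = v₀Δt + ½aΔt²; chain segment to segment.
0–5 s: v starts -5 m/s; Δx = -5·5 + ½·-3·5² = -62.5 m; v ends -20 m/s.
5–8 s: v starts -20 m/s; Δx = -20·3 + ½·11·3² = -10.5 m; v ends 13 m/s.
8–12 s: v starts 13 m/s; Δx = 13·4 + ½·-11·4² = -36 m; v ends -31 m/s.
x(12) = 5 + Σ Δx = -104 m.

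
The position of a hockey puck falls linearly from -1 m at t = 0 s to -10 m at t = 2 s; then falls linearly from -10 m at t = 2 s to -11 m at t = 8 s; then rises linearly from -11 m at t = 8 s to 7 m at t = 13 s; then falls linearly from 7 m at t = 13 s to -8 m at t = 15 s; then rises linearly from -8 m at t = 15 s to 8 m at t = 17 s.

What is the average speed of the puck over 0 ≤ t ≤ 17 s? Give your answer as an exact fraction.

Average speed = (total path length)/(elapsed time); on a piecewise-linear x-t graph the path length is Σ|Δx|.
0–2 s: |Δx| = |-10 − -1| = 9 m
2–8 s: |Δx| = |-11 − -10| = 1 m
8–13 s: |Δx| = |7 − -11| = 18 m
13–15 s: |Δx| = |-8 − 7| = 15 m
15–17 s: |Δx| = |8 − -8| = 16 m
Total path = 59 m; average speed = 59/17 = 59/17 m/s.

59/17 m/s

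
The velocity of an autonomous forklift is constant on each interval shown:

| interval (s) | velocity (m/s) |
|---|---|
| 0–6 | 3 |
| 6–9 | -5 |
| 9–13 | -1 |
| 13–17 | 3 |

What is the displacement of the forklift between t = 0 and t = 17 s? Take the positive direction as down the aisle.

Net displacement equals the area under the velocity-time graph (areas below the axis count negative).
0–6 s: 3 × 6 = 18 m
6–9 s: -5 × 3 = -15 m
9–13 s: -1 × 4 = -4 m
13–17 s: 3 × 4 = 12 m
Net displacement = 11 m

11 m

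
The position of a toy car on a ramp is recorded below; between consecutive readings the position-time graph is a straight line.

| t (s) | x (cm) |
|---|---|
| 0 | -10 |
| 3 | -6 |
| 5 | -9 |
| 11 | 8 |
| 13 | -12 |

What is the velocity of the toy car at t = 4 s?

Velocity is the slope of the x-t graph on 3–5 s: (-9 − -6)/(5 − 3) = -1.5 cm/s.

-1.5 cm/s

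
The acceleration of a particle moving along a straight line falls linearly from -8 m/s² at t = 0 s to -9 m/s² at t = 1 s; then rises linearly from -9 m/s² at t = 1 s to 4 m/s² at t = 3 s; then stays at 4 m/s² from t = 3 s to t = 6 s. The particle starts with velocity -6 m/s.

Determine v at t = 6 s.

-7.5 m/s

Δv equals the area under the a-t graph; then v = v₀ + Δv.
0–1 s: ½(-8 + -9)(1) = -8.5 m/s
1–3 s: ½(-9 + 4)(2) = -5 m/s
3–6 s: 4 × 3 = 12 m/s
Δv = -1.5 m/s, so v(6) = -6 + (-1.5) = -7.5 m/s.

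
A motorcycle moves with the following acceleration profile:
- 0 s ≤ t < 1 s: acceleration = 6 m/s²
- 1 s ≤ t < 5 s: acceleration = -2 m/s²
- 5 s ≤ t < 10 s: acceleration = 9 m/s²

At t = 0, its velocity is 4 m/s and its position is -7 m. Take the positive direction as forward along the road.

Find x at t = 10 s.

On each constant-a segment, Δv = aΔt and Δx = v₀Δt + ½aΔt²; chain segment to segment.
0–1 s: v starts 4 m/s; Δx = 4·1 + ½·6·1² = 7 m; v ends 10 m/s.
1–5 s: v starts 10 m/s; Δx = 10·4 + ½·-2·4² = 24 m; v ends 2 m/s.
5–10 s: v starts 2 m/s; Δx = 2·5 + ½·9·5² = 122.5 m; v ends 47 m/s.
x(10) = -7 + Σ Δx = 146.5 m.

146.5 m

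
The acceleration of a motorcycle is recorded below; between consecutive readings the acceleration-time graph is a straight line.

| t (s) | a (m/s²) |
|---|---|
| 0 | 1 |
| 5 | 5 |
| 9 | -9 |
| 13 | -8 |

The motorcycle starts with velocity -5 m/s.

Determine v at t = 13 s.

-32 m/s

Δv equals the area under the a-t graph; then v = v₀ + Δv.
0–5 s: ½(1 + 5)(5) = 15 m/s
5–9 s: ½(5 + -9)(4) = -8 m/s
9–13 s: ½(-9 + -8)(4) = -34 m/s
Δv = -27 m/s, so v(13) = -5 + (-27) = -32 m/s.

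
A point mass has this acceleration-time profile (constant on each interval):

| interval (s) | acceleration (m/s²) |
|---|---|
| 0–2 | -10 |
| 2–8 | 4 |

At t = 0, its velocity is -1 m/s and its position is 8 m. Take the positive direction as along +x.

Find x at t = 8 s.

-68 m

On each constant-a segment, Δv = aΔt and Δx = v₀Δt + ½aΔt²; chain segment to segment.
0–2 s: v starts -1 m/s; Δx = -1·2 + ½·-10·2² = -22 m; v ends -21 m/s.
2–8 s: v starts -21 m/s; Δx = -21·6 + ½·4·6² = -54 m; v ends 3 m/s.
x(8) = 8 + Σ Δx = -68 m.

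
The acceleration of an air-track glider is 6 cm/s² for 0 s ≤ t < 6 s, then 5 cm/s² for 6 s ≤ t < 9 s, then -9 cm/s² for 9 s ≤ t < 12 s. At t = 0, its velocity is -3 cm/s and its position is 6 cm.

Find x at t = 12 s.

On each constant-a segment, Δv = aΔt and Δx = v₀Δt + ½aΔt²; chain segment to segment.
0–6 s: v starts -3 cm/s; Δx = -3·6 + ½·6·6² = 90 cm; v ends 33 cm/s.
6–9 s: v starts 33 cm/s; Δx = 33·3 + ½·5·3² = 121.5 cm; v ends 48 cm/s.
9–12 s: v starts 48 cm/s; Δx = 48·3 + ½·-9·3² = 103.5 cm; v ends 21 cm/s.
x(12) = 6 + Σ Δx = 321 cm.

321 cm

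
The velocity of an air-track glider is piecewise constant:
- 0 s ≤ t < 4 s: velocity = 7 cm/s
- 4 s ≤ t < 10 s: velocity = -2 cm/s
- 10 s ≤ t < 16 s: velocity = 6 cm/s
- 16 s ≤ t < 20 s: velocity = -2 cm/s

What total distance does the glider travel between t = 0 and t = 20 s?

84 cm

Total distance travelled is ∫|v| dt — sum the magnitudes of each area piece.
0–4 s: |7| × 4 = 28 cm
4–10 s: |-2| × 6 = 12 cm
10–16 s: |6| × 6 = 36 cm
16–20 s: |-2| × 4 = 8 cm
Total distance = 84 cm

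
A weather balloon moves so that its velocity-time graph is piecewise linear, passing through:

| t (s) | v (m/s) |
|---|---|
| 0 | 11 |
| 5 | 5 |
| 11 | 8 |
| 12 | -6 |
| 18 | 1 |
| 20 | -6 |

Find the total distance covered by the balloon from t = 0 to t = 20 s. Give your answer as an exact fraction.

Total distance travelled is ∫|v| dt — sum the magnitudes of each area piece.
0–5 s: |½(11 + 5)(5)| = 40 m
5–11 s: |½(5 + 8)(6)| = 39 m
11–12 s: v = 0 at t = 81/7 s; triangle areas 16/7 + 9/7 = 25/7 m
12–18 s: v = 0 at t = 120/7 s; triangle areas 108/7 + 3/7 = 111/7 m
18–20 s: v = 0 at t = 128/7 s; triangle areas 1/7 + 36/7 = 37/7 m
Total distance = 726/7 m

726/7 m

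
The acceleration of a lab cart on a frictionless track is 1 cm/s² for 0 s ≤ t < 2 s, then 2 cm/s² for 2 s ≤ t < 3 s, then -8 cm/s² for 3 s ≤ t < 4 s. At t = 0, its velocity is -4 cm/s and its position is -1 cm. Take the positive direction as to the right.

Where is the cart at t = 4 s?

On each constant-a segment, Δv = aΔt and Δx = v₀Δt + ½aΔt²; chain segment to segment.
0–2 s: v starts -4 cm/s; Δx = -4·2 + ½·1·2² = -6 cm; v ends -2 cm/s.
2–3 s: v starts -2 cm/s; Δx = -2·1 + ½·2·1² = -1 cm; v ends 0 cm/s.
3–4 s: v starts 0 cm/s; Δx = 0·1 + ½·-8·1² = -4 cm; v ends -8 cm/s.
x(4) = -1 + Σ Δx = -12 cm.

-12 cm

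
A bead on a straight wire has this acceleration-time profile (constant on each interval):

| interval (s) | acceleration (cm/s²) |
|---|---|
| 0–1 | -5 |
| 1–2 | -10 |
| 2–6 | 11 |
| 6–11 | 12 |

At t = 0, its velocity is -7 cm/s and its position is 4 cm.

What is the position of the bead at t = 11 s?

237.5 cm

On each constant-a segment, Δv = aΔt and Δx = v₀Δt + ½aΔt²; chain segment to segment.
0–1 s: v starts -7 cm/s; Δx = -7·1 + ½·-5·1² = -9.5 cm; v ends -12 cm/s.
1–2 s: v starts -12 cm/s; Δx = -12·1 + ½·-10·1² = -17 cm; v ends -22 cm/s.
2–6 s: v starts -22 cm/s; Δx = -22·4 + ½·11·4² = 0 cm; v ends 22 cm/s.
6–11 s: v starts 22 cm/s; Δx = 22·5 + ½·12·5² = 260 cm; v ends 82 cm/s.
x(11) = 4 + Σ Δx = 237.5 cm.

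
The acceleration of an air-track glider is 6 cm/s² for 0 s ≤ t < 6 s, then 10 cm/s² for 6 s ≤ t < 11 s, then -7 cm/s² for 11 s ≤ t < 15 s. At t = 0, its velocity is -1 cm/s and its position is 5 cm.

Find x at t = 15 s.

On each constant-a segment, Δv = aΔt and Δx = v₀Δt + ½aΔt²; chain segment to segment.
0–6 s: v starts -1 cm/s; Δx = -1·6 + ½·6·6² = 102 cm; v ends 35 cm/s.
6–11 s: v starts 35 cm/s; Δx = 35·5 + ½·10·5² = 300 cm; v ends 85 cm/s.
11–15 s: v starts 85 cm/s; Δx = 85·4 + ½·-7·4² = 284 cm; v ends 57 cm/s.
x(15) = 5 + Σ Δx = 691 cm.

691 cm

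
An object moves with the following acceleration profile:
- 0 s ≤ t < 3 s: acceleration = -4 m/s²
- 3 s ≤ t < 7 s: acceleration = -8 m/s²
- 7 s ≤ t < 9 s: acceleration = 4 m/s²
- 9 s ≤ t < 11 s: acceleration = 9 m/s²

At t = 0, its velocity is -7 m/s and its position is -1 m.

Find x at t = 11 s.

On each constant-a segment, Δv = aΔt and Δx = v₀Δt + ½aΔt²; chain segment to segment.
0–3 s: v starts -7 m/s; Δx = -7·3 + ½·-4·3² = -39 m; v ends -19 m/s.
3–7 s: v starts -19 m/s; Δx = -19·4 + ½·-8·4² = -140 m; v ends -51 m/s.
7–9 s: v starts -51 m/s; Δx = -51·2 + ½·4·2² = -94 m; v ends -43 m/s.
9–11 s: v starts -43 m/s; Δx = -43·2 + ½·9·2² = -68 m; v ends -25 m/s.
x(11) = -1 + Σ Δx = -342 m.

-342 m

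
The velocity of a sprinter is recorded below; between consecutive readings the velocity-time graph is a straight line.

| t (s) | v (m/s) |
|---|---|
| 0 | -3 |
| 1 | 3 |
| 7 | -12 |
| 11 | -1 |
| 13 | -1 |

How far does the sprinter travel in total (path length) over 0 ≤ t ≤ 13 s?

60.1 m

Total distance travelled is ∫|v| dt — sum the magnitudes of each area piece.
0–1 s: v = 0 at t = 0.5 s; triangle areas 0.75 + 0.75 = 1.5 m
1–7 s: v = 0 at t = 2.2 s; triangle areas 1.8 + 28.8 = 30.6 m
7–11 s: |½(-12 + -1)(4)| = 26 m
11–13 s: |-1| × 2 = 2 m
Total distance = 60.1 m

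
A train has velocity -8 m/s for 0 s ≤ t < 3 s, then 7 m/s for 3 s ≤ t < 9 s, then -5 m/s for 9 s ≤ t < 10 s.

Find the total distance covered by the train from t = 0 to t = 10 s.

Distance (not displacement) is the total path length: add the absolute areas under v-t.
0–3 s: |-8| × 3 = 24 m
3–9 s: |7| × 6 = 42 m
9–10 s: |-5| × 1 = 5 m
Total distance = 71 m

71 m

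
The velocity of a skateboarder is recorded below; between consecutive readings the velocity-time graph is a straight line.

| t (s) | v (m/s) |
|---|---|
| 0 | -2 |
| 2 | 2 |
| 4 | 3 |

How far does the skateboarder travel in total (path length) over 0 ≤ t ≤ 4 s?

7 m

Total distance travelled is ∫|v| dt — sum the magnitudes of each area piece.
0–2 s: v = 0 at t = 1 s; triangle areas 1 + 1 = 2 m
2–4 s: |½(2 + 3)(2)| = 5 m
Total distance = 7 m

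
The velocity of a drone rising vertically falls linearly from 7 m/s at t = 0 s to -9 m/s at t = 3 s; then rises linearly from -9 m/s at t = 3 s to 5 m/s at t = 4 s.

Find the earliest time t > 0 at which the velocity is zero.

v changes sign on 0–3 s (from 7 to -9); the graph is linear there, so v = 0 at t = 0 + (-7)·(3 − 0)/(-9 − 7) = 1.3125 s.

t = 1.3125 s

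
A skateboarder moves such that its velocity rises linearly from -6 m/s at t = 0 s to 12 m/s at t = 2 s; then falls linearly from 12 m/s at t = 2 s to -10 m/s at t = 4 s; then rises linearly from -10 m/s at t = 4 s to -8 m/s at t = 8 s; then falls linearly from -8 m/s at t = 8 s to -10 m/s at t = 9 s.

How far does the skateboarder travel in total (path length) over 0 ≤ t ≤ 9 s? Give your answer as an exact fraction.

727/11 m

Total distance travelled is ∫|v| dt — sum the magnitudes of each area piece.
0–2 s: v = 0 at t = 2/3 s; triangle areas 2 + 8 = 10 m
2–4 s: v = 0 at t = 34/11 s; triangle areas 72/11 + 50/11 = 122/11 m
4–8 s: |½(-10 + -8)(4)| = 36 m
8–9 s: |½(-8 + -10)(1)| = 9 m
Total distance = 727/11 m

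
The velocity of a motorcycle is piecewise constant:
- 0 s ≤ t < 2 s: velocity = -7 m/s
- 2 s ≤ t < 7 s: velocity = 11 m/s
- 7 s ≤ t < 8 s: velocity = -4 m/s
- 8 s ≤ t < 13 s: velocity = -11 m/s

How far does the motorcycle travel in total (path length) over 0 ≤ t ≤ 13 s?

Distance (not displacement) is the total path length: add the absolute areas under v-t.
0–2 s: |-7| × 2 = 14 m
2–7 s: |11| × 5 = 55 m
7–8 s: |-4| × 1 = 4 m
8–13 s: |-11| × 5 = 55 m
Total distance = 128 m

128 m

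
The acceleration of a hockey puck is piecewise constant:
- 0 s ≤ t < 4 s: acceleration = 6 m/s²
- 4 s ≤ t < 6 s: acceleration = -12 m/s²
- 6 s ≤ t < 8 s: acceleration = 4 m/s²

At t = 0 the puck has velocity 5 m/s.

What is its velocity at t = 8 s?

Δv equals the area under the a-t graph; then v = v₀ + Δv.
0–4 s: 6 × 4 = 24 m/s
4–6 s: -12 × 2 = -24 m/s
6–8 s: 4 × 2 = 8 m/s
Δv = 8 m/s, so v(8) = 5 + (8) = 13 m/s.

13 m/s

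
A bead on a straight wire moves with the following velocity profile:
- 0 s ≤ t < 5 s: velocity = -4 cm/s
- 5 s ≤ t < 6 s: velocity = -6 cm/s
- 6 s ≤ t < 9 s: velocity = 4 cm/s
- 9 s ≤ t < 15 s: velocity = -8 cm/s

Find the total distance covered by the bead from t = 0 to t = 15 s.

86 cm

Total distance travelled is ∫|v| dt — sum the magnitudes of each area piece.
0–5 s: |-4| × 5 = 20 cm
5–6 s: |-6| × 1 = 6 cm
6–9 s: |4| × 3 = 12 cm
9–15 s: |-8| × 6 = 48 cm
Total distance = 86 cm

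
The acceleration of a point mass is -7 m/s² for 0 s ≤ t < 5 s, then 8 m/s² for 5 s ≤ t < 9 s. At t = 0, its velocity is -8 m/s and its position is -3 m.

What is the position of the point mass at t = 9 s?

-238.5 m

On each constant-a segment, Δv = aΔt and Δx = v₀Δt + ½aΔt²; chain segment to segment.
0–5 s: v starts -8 m/s; Δx = -8·5 + ½·-7·5² = -127.5 m; v ends -43 m/s.
5–9 s: v starts -43 m/s; Δx = -43·4 + ½·8·4² = -108 m; v ends -11 m/s.
x(9) = -3 + Σ Δx = -238.5 m.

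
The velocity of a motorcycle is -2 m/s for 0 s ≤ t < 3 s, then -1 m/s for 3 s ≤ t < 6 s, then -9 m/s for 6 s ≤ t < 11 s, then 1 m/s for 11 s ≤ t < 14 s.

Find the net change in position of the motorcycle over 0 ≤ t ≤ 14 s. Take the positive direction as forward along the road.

Net displacement equals the area under the velocity-time graph (areas below the axis count negative).
0–3 s: -2 × 3 = -6 m
3–6 s: -1 × 3 = -3 m
6–11 s: -9 × 5 = -45 m
11–14 s: 1 × 3 = 3 m
Net displacement = -51 m

-51 m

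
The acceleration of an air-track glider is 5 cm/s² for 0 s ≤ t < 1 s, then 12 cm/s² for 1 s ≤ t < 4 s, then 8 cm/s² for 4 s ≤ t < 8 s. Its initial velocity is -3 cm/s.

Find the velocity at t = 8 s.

Δv equals the area under the a-t graph; then v = v₀ + Δv.
0–1 s: 5 × 1 = 5 cm/s
1–4 s: 12 × 3 = 36 cm/s
4–8 s: 8 × 4 = 32 cm/s
Δv = 73 cm/s, so v(8) = -3 + (73) = 70 cm/s.

70 cm/s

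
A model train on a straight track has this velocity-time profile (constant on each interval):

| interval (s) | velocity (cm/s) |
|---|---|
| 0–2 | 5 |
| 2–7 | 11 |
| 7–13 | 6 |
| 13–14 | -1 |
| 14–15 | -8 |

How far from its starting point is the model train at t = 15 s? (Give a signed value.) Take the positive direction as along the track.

92 cm

Net displacement equals the area under the velocity-time graph (areas below the axis count negative).
0–2 s: 5 × 2 = 10 cm
2–7 s: 11 × 5 = 55 cm
7–13 s: 6 × 6 = 36 cm
13–14 s: -1 × 1 = -1 cm
14–15 s: -8 × 1 = -8 cm
Net displacement = 92 cm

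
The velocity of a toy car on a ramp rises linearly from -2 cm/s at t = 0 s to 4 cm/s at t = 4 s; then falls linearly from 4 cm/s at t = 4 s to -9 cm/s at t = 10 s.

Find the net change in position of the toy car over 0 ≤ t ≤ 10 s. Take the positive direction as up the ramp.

Net displacement equals the area under the velocity-time graph (areas below the axis count negative).
0–4 s: ½(-2 + 4)(4) = 4 cm
4–10 s: ½(4 + -9)(6) = -15 cm
Net displacement = -11 cm

-11 cm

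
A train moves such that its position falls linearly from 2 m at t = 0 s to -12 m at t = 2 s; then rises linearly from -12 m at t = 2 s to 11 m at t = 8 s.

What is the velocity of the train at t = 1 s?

-7 m/s

Velocity is the slope of the x-t graph on 0–2 s: (-12 − 2)/(2 − 0) = -7 m/s.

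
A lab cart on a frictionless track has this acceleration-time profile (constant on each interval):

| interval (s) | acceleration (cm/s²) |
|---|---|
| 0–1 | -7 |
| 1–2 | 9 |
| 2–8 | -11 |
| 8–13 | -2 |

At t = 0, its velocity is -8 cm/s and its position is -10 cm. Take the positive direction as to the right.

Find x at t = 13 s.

On each constant-a segment, Δv = aΔt and Δx = v₀Δt + ½aΔt²; chain segment to segment.
0–1 s: v starts -8 cm/s; Δx = -8·1 + ½·-7·1² = -11.5 cm; v ends -15 cm/s.
1–2 s: v starts -15 cm/s; Δx = -15·1 + ½·9·1² = -10.5 cm; v ends -6 cm/s.
2–8 s: v starts -6 cm/s; Δx = -6·6 + ½·-11·6² = -234 cm; v ends -72 cm/s.
8–13 s: v starts -72 cm/s; Δx = -72·5 + ½·-2·5² = -385 cm; v ends -82 cm/s.
x(13) = -10 + Σ Δx = -651 cm.

-651 cm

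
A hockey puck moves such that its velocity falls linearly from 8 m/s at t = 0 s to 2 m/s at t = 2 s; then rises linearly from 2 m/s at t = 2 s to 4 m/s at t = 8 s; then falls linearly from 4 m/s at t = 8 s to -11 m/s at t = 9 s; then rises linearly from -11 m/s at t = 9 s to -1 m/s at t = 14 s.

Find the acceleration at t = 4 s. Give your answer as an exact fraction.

Acceleration is the slope of the v-t graph on 2–8 s: (4 − 2)/(8 − 2) = 1/3 m/s².

1/3 m/s²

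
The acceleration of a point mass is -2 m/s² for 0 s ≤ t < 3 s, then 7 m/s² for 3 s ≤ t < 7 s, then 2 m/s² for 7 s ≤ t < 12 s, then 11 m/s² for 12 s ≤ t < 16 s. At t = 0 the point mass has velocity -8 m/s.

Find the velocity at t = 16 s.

Δv equals the area under the a-t graph; then v = v₀ + Δv.
0–3 s: -2 × 3 = -6 m/s
3–7 s: 7 × 4 = 28 m/s
7–12 s: 2 × 5 = 10 m/s
12–16 s: 11 × 4 = 44 m/s
Δv = 76 m/s, so v(16) = -8 + (76) = 68 m/s.

68 m/s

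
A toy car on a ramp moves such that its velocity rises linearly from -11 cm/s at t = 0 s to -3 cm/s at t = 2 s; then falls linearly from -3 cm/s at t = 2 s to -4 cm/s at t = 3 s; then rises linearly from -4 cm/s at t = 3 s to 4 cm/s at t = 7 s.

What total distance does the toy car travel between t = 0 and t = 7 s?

25.5 cm

Total distance travelled is ∫|v| dt — sum the magnitudes of each area piece.
0–2 s: |½(-11 + -3)(2)| = 14 cm
2–3 s: |½(-3 + -4)(1)| = 3.5 cm
3–7 s: v = 0 at t = 5 s; triangle areas 4 + 4 = 8 cm
Total distance = 25.5 cm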